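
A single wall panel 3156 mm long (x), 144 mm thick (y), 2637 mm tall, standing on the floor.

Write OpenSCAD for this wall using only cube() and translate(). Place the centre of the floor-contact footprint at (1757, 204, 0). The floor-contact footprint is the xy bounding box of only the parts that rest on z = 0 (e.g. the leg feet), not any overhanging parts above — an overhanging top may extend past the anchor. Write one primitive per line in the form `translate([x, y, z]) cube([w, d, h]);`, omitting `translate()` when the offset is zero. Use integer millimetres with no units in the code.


translate([179, 132, 0]) cube([3156, 144, 2637]);


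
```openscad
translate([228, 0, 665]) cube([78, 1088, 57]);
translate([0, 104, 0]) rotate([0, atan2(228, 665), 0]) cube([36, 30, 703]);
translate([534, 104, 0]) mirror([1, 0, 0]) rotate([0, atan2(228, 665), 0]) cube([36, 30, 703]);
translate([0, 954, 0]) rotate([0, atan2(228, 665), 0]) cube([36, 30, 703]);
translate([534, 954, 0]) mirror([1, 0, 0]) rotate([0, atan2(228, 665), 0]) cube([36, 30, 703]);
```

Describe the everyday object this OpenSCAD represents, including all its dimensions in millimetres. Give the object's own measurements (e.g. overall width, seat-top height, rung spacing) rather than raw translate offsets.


A sawhorse. A 78×1088×57 mm beam (x, y, z) sits on two A-frame leg pairs. Each pair is two raked legs of 36×30 mm section (30 mm along y) splaying symmetrically in x. Each leg rises 665 mm vertically over 228 mm of horizontal reach and is 703 mm long along its own axis. Every leg's outer bottom edge rests on the floor and its outer top edge meets a bottom edge of the beam — the left legs (tilting toward +x) meet the beam's −x bottom edge, the right legs (their mirror images, tilting toward −x) meet its +x bottom edge — so the leg tops tuck under the beam, the beam's underside is 665 mm above the floor, and the feet are 534 mm apart outside-to-outside with the beam centred between them. The two leg pairs are set in 104 mm from either end of the beam.


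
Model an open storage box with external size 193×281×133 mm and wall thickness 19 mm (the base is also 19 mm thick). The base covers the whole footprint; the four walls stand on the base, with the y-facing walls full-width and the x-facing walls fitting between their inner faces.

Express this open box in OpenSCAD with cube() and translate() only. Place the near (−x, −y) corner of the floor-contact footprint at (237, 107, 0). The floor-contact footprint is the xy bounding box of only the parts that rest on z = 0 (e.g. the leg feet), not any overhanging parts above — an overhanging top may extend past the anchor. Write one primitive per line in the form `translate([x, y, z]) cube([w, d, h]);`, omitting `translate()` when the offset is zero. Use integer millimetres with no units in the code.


translate([237, 107, 0]) cube([193, 281, 19]);
translate([237, 107, 19]) cube([193, 19, 114]);
translate([237, 369, 19]) cube([193, 19, 114]);
translate([237, 126, 19]) cube([19, 243, 114]);
translate([411, 126, 19]) cube([19, 243, 114]);


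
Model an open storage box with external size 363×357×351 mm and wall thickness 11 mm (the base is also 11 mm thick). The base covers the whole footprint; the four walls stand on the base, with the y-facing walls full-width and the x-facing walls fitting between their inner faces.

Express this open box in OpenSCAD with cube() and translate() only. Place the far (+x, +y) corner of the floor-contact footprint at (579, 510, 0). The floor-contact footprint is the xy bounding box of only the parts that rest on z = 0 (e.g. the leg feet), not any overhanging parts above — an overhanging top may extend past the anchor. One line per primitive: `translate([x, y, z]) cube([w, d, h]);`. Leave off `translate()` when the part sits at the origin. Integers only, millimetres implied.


translate([216, 153, 0]) cube([363, 357, 11]);
translate([216, 153, 11]) cube([363, 11, 340]);
translate([216, 499, 11]) cube([363, 11, 340]);
translate([216, 164, 11]) cube([11, 335, 340]);
translate([568, 164, 11]) cube([11, 335, 340]);


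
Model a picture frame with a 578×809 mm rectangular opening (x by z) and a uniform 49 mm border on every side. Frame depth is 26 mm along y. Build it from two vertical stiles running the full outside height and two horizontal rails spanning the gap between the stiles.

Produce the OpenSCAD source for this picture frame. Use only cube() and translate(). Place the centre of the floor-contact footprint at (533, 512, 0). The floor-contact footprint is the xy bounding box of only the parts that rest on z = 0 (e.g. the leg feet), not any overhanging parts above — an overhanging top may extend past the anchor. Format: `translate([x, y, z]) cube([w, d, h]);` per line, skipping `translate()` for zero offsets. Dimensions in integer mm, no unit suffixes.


translate([195, 499, 0]) cube([49, 26, 907]);
translate([822, 499, 0]) cube([49, 26, 907]);
translate([244, 499, 0]) cube([578, 26, 49]);
translate([244, 499, 858]) cube([578, 26, 49]);


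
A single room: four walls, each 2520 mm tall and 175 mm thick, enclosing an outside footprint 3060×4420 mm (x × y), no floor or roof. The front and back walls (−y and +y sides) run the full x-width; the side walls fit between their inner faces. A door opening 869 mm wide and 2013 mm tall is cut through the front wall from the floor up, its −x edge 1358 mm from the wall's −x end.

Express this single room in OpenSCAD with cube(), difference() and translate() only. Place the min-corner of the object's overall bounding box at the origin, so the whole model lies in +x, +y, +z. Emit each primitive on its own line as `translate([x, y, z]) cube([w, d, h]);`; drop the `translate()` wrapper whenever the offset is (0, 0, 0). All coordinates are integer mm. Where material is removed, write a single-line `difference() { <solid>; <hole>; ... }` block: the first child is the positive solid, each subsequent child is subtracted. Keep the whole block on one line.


difference() { cube([3060, 175, 2520]); translate([1358, 0, 0]) cube([869, 175, 2013]); }
translate([0, 4245, 0]) cube([3060, 175, 2520]);
translate([0, 175, 0]) cube([175, 4070, 2520]);
translate([2885, 175, 0]) cube([175, 4070, 2520]);


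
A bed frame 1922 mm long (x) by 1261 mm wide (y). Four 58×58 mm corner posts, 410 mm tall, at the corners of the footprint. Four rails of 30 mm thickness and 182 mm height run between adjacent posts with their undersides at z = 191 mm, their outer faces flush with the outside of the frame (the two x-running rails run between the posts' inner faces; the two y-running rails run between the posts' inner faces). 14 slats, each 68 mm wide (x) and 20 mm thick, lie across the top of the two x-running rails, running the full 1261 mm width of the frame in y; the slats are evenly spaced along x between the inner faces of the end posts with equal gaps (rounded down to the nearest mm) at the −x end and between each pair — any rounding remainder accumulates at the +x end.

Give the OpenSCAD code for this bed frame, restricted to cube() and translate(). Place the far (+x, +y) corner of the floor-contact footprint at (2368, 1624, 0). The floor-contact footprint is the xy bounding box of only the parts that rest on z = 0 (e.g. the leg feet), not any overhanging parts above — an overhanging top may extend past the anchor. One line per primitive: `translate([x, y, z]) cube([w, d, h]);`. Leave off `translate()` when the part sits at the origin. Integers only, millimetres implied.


translate([446, 363, 0]) cube([58, 58, 410]);
translate([446, 1566, 0]) cube([58, 58, 410]);
translate([2310, 363, 0]) cube([58, 58, 410]);
translate([2310, 1566, 0]) cube([58, 58, 410]);
translate([504, 363, 191]) cube([1806, 30, 182]);
translate([504, 1594, 191]) cube([1806, 30, 182]);
translate([446, 421, 191]) cube([30, 1145, 182]);
translate([2338, 421, 191]) cube([30, 1145, 182]);
translate([560, 363, 373]) cube([68, 1261, 20]);
translate([684, 363, 373]) cube([68, 1261, 20]);
translate([808, 363, 373]) cube([68, 1261, 20]);
translate([932, 363, 373]) cube([68, 1261, 20]);
translate([1056, 363, 373]) cube([68, 1261, 20]);
translate([1180, 363, 373]) cube([68, 1261, 20]);
translate([1304, 363, 373]) cube([68, 1261, 20]);
translate([1428, 363, 373]) cube([68, 1261, 20]);
translate([1552, 363, 373]) cube([68, 1261, 20]);
translate([1676, 363, 373]) cube([68, 1261, 20]);
translate([1800, 363, 373]) cube([68, 1261, 20]);
translate([1924, 363, 373]) cube([68, 1261, 20]);
translate([2048, 363, 373]) cube([68, 1261, 20]);
translate([2172, 363, 373]) cube([68, 1261, 20]);


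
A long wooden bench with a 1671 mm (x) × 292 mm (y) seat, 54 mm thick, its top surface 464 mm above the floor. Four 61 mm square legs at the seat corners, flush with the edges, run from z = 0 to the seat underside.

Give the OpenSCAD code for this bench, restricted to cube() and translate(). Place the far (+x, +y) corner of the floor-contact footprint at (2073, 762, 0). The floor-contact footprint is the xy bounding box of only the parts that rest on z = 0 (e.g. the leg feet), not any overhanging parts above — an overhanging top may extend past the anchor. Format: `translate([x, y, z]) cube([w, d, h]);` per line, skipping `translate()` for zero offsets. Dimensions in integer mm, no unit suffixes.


translate([402, 470, 410]) cube([1671, 292, 54]);
translate([402, 470, 0]) cube([61, 61, 410]);
translate([402, 701, 0]) cube([61, 61, 410]);
translate([2012, 470, 0]) cube([61, 61, 410]);
translate([2012, 701, 0]) cube([61, 61, 410]);


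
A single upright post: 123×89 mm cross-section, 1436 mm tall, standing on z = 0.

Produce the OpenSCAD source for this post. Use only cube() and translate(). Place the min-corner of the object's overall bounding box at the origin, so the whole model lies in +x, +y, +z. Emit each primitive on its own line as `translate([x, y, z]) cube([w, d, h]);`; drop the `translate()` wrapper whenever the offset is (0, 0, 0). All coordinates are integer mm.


cube([123, 89, 1436]);


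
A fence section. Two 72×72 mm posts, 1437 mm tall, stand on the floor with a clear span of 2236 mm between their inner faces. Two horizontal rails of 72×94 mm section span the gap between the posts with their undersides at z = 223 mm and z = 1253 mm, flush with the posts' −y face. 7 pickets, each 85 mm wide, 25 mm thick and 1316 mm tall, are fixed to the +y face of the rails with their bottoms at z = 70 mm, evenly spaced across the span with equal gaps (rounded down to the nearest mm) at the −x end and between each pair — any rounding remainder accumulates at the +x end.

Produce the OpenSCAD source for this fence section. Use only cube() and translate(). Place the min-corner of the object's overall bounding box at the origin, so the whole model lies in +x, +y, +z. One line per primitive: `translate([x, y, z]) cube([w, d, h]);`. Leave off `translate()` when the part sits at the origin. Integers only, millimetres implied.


cube([72, 72, 1437]);
translate([2308, 0, 0]) cube([72, 72, 1437]);
translate([72, 0, 223]) cube([2236, 72, 94]);
translate([72, 0, 1253]) cube([2236, 72, 94]);
translate([277, 72, 70]) cube([85, 25, 1316]);
translate([567, 72, 70]) cube([85, 25, 1316]);
translate([857, 72, 70]) cube([85, 25, 1316]);
translate([1147, 72, 70]) cube([85, 25, 1316]);
translate([1437, 72, 70]) cube([85, 25, 1316]);
translate([1727, 72, 70]) cube([85, 25, 1316]);
translate([2017, 72, 70]) cube([85, 25, 1316]);


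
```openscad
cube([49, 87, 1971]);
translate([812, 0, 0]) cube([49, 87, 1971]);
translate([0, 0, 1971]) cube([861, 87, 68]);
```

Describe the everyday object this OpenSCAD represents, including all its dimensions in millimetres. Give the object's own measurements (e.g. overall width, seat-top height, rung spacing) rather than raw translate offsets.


A door frame. The clear opening is 763 mm wide and 1971 mm high. Two 49 mm wide jambs, 87 mm deep, stand either side of the opening from the floor to the top of the opening. A 68 mm thick head sits across the top of both jambs, spanning the full outside width of the frame.


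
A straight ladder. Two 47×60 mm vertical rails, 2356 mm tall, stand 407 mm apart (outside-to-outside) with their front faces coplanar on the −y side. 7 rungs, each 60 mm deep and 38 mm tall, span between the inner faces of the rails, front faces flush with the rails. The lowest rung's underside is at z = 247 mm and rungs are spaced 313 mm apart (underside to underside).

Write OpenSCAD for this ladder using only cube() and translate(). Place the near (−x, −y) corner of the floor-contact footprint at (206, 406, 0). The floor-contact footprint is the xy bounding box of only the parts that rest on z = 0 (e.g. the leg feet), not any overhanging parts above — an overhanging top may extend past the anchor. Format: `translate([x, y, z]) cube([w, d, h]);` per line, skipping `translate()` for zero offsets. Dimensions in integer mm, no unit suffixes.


translate([206, 406, 0]) cube([47, 60, 2356]);
translate([566, 406, 0]) cube([47, 60, 2356]);
translate([253, 406, 247]) cube([313, 60, 38]);
translate([253, 406, 560]) cube([313, 60, 38]);
translate([253, 406, 873]) cube([313, 60, 38]);
translate([253, 406, 1186]) cube([313, 60, 38]);
translate([253, 406, 1499]) cube([313, 60, 38]);
translate([253, 406, 1812]) cube([313, 60, 38]);
translate([253, 406, 2125]) cube([313, 60, 38]);


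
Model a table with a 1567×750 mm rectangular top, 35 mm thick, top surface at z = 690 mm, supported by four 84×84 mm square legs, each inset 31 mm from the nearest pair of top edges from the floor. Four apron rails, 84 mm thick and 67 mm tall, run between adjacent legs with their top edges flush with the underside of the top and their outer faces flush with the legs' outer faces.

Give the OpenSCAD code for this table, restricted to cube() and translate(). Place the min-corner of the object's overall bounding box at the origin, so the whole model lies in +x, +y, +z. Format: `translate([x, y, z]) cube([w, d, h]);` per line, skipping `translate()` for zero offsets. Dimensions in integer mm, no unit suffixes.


// leg_h = 690 - 35 = 655
// apron z = 655 - 67 = 588
translate([0, 0, 655]) cube([1567, 750, 35]);
translate([31, 31, 0]) cube([84, 84, 655]);
translate([1452, 31, 0]) cube([84, 84, 655]);
translate([31, 635, 0]) cube([84, 84, 655]);
translate([1452, 635, 0]) cube([84, 84, 655]);
translate([115, 31, 588]) cube([1337, 84, 67]);
translate([115, 635, 588]) cube([1337, 84, 67]);
translate([31, 115, 588]) cube([84, 520, 67]);
translate([1452, 115, 588]) cube([84, 520, 67]);


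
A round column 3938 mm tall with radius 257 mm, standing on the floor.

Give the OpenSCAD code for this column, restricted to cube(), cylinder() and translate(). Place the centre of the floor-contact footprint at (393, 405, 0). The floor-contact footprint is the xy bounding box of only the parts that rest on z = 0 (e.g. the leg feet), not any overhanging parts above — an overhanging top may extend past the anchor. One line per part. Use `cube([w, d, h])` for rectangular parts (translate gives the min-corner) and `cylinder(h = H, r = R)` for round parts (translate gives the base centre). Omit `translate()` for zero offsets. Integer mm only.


translate([393, 405, 0]) cylinder(h = 3938, r = 257);


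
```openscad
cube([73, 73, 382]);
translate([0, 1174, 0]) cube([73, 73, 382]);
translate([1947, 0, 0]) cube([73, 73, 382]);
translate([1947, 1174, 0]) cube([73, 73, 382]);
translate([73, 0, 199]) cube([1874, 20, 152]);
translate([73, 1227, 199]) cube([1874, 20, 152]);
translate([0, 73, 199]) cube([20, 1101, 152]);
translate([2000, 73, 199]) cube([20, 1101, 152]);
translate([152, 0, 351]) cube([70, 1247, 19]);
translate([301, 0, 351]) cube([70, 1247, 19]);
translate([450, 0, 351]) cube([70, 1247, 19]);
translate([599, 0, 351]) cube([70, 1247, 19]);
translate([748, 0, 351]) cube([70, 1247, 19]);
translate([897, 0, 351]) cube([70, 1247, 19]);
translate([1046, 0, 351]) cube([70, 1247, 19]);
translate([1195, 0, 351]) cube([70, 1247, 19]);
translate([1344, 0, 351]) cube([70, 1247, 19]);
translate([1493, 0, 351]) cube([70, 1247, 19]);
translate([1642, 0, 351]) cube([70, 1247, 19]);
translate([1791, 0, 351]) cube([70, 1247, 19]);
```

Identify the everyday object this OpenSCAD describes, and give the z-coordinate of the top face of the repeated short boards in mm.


A bed frame. The slat-top height is 370 mm.

Four posts, four rails, and a row of slats — a bed frame. Slats sit on the rails at z = 199 + 152 = 351; with slat thickness 19, the top is 370 mm.


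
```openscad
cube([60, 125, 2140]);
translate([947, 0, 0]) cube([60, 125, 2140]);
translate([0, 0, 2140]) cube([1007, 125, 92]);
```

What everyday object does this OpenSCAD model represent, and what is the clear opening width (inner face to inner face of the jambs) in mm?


A door frame. The clear opening width is 887 mm.

Two 2140 mm tall posts with a header on top — a door frame. The left jamb is 60 mm wide at x = 0; the right jamb starts at x = 947. The clear opening is 947 − 60 = 887 mm.


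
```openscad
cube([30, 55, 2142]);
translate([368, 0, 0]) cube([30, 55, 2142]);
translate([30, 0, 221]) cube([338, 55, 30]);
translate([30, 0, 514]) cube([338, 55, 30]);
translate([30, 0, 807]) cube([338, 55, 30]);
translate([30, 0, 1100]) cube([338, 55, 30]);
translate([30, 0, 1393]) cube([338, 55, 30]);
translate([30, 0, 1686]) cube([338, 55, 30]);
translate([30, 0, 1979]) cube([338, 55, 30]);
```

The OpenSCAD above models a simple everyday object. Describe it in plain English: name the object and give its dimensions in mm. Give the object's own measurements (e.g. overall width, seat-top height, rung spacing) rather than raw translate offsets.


A straight ladder. Two 30×55 mm vertical rails, 2142 mm tall, stand 398 mm apart (outside-to-outside) with their front faces coplanar on the −y side. 7 rungs, each 55 mm deep and 30 mm tall, span between the inner faces of the rails, front faces flush with the rails. The lowest rung's underside is at z = 221 mm and rungs are spaced 293 mm apart (underside to underside).


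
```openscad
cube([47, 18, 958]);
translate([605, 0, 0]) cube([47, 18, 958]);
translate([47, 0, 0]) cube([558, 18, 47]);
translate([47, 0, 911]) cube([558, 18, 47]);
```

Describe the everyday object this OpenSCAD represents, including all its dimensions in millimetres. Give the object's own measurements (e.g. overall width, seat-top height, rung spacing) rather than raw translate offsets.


A rectangular picture frame lying in the x–z plane (depth along y). The opening is 558 mm wide (x) by 864 mm tall (z), surrounded by a border 47 mm wide on all four sides. The frame is 18 mm deep and is made of two full-height vertical stiles with two horizontal rails fitted between them.


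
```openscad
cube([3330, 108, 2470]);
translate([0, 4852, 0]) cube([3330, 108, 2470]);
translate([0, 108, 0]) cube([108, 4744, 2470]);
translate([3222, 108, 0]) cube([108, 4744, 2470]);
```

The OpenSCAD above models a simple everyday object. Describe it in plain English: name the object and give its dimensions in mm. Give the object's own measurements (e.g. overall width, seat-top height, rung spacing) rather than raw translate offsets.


The wall frame of a small rectangular building: four walls, each 2470 mm tall and 108 mm thick, enclosing a footprint 3330 mm (x) by 4960 mm (y) outside-to-outside, with no floor or roof. The front and back walls (the −y and +y sides) span the full width; the two side walls fit between them.


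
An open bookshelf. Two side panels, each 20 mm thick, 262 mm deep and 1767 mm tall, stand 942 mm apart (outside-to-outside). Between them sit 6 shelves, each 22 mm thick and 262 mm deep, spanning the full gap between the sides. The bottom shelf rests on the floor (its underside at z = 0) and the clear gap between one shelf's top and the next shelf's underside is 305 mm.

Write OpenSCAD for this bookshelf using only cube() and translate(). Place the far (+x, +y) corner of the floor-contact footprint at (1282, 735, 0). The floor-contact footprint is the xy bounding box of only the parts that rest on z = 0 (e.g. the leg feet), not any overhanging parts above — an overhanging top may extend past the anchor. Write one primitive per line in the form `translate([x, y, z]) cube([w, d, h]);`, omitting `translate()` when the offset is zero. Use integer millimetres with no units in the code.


translate([340, 473, 0]) cube([20, 262, 1767]);
translate([1262, 473, 0]) cube([20, 262, 1767]);
translate([360, 473, 0]) cube([902, 262, 22]);
translate([360, 473, 327]) cube([902, 262, 22]);
translate([360, 473, 654]) cube([902, 262, 22]);
translate([360, 473, 981]) cube([902, 262, 22]);
translate([360, 473, 1308]) cube([902, 262, 22]);
translate([360, 473, 1635]) cube([902, 262, 22]);


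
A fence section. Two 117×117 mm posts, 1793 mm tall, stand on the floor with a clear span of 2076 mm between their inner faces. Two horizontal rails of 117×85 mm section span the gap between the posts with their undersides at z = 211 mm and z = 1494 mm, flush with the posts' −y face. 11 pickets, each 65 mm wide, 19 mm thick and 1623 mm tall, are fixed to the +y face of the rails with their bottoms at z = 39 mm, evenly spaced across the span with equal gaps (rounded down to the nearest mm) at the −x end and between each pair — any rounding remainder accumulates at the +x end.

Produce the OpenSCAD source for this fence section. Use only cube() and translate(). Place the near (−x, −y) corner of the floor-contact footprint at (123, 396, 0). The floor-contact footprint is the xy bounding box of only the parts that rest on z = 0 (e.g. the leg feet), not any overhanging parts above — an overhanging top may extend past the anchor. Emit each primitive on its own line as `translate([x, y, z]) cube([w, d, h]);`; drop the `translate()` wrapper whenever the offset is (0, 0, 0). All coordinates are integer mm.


translate([123, 396, 0]) cube([117, 117, 1793]);
translate([2316, 396, 0]) cube([117, 117, 1793]);
translate([240, 396, 211]) cube([2076, 117, 85]);
translate([240, 396, 1494]) cube([2076, 117, 85]);
translate([353, 513, 39]) cube([65, 19, 1623]);
translate([531, 513, 39]) cube([65, 19, 1623]);
translate([709, 513, 39]) cube([65, 19, 1623]);
translate([887, 513, 39]) cube([65, 19, 1623]);
translate([1065, 513, 39]) cube([65, 19, 1623]);
translate([1243, 513, 39]) cube([65, 19, 1623]);
translate([1421, 513, 39]) cube([65, 19, 1623]);
translate([1599, 513, 39]) cube([65, 19, 1623]);
translate([1777, 513, 39]) cube([65, 19, 1623]);
translate([1955, 513, 39]) cube([65, 19, 1623]);
translate([2133, 513, 39]) cube([65, 19, 1623]);


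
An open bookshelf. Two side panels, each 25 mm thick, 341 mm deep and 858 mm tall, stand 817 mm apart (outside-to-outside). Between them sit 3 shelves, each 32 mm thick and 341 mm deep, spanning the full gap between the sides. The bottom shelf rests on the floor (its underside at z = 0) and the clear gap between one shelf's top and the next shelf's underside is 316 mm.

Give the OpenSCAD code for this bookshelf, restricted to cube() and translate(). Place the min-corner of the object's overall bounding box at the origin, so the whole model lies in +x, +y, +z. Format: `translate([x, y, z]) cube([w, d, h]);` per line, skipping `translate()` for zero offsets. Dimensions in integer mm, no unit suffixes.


cube([25, 341, 858]);
translate([792, 0, 0]) cube([25, 341, 858]);
translate([25, 0, 0]) cube([767, 341, 32]);
translate([25, 0, 348]) cube([767, 341, 32]);
translate([25, 0, 696]) cube([767, 341, 32]);


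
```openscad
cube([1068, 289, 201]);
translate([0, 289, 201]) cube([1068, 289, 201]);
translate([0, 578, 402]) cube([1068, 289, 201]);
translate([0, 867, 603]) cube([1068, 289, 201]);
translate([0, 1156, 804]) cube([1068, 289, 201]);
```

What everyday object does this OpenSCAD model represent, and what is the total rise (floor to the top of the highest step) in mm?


A staircase. The total rise is 1005 mm.

5 identical blocks, each offset up and back from the previous — a staircase. Each step is 201 mm tall and there are 5 of them, so the total rise is 5 × 201 = 1005 mm.


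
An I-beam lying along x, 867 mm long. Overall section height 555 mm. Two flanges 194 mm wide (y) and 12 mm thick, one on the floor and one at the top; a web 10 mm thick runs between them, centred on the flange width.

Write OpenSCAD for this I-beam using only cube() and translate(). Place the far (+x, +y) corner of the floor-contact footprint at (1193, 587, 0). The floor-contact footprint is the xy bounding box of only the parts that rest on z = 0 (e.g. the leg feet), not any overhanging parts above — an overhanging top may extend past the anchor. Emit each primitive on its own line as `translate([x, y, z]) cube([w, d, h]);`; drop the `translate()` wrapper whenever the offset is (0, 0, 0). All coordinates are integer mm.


translate([326, 393, 0]) cube([867, 194, 12]);
translate([326, 485, 12]) cube([867, 10, 531]);
translate([326, 393, 543]) cube([867, 194, 12]);


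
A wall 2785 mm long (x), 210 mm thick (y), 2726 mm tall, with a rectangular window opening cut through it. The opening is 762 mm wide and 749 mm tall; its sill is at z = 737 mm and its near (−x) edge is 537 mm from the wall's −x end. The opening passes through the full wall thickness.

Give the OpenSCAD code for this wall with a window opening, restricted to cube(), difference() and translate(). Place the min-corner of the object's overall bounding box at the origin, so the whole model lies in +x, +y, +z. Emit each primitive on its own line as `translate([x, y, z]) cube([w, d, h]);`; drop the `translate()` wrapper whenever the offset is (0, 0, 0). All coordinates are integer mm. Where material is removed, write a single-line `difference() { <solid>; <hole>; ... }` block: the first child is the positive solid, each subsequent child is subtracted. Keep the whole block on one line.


difference() { cube([2785, 210, 2726]); translate([537, 0, 737]) cube([762, 210, 749]); }


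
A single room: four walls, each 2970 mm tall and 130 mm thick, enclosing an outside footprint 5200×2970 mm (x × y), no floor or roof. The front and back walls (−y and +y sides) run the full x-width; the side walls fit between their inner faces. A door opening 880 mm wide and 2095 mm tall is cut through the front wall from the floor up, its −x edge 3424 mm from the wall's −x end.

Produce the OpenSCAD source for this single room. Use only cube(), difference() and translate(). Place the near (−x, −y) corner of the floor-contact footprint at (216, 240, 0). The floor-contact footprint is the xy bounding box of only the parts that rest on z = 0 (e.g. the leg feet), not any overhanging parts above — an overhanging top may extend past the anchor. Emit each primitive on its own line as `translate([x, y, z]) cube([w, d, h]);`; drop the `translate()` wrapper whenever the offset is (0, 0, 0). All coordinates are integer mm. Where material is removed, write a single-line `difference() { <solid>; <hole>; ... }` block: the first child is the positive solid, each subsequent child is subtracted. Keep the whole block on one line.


difference() { translate([216, 240, 0]) cube([5200, 130, 2970]); translate([3640, 240, 0]) cube([880, 130, 2095]); }
translate([216, 3080, 0]) cube([5200, 130, 2970]);
translate([216, 370, 0]) cube([130, 2710, 2970]);
translate([5286, 370, 0]) cube([130, 2710, 2970]);


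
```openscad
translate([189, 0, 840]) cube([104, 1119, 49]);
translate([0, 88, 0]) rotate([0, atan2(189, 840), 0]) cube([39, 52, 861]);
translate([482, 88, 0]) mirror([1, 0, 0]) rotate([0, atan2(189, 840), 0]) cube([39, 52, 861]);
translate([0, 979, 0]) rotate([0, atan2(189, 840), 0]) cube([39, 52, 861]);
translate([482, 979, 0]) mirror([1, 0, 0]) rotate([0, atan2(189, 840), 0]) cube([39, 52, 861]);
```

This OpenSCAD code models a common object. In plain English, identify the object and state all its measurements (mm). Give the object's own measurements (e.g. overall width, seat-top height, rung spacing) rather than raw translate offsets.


A sawhorse. A 104×1119×49 mm beam (x, y, z) sits on two A-frame leg pairs. Each pair is two raked legs of 39×52 mm section (52 mm along y) splaying symmetrically in x. Each leg rises 840 mm vertically over 189 mm of horizontal reach and is 861 mm long along its own axis. Every leg's outer bottom edge rests on the floor and its outer top edge meets a bottom edge of the beam — the left legs (tilting toward +x) meet the beam's −x bottom edge, the right legs (their mirror images, tilting toward −x) meet its +x bottom edge — so the leg tops tuck under the beam, the beam's underside is 840 mm above the floor, and the feet are 482 mm apart outside-to-outside with the beam centred between them. The two leg pairs are set in 88 mm from either end of the beam.


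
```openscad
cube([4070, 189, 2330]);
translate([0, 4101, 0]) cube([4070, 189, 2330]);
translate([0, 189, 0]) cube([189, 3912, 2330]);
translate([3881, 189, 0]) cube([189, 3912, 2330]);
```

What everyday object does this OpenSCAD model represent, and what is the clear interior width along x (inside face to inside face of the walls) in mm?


A house (or room) frame. The interior width is 3692 mm.

Four 2330 mm walls enclosing a rectangle with no floor or roof — a room or house frame. Outside width is 4070 mm and wall thickness is 189 mm, so the interior width is 4070 − 2 × 189 = 3692 mm.


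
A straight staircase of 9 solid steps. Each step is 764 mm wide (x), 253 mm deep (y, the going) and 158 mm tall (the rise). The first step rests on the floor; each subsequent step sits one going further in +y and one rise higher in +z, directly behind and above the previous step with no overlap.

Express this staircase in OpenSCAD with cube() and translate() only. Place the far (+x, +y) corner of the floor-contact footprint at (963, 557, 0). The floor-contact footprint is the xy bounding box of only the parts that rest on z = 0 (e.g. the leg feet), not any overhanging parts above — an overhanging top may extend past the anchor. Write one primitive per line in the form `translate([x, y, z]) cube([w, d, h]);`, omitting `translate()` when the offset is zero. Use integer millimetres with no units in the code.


translate([199, 304, 0]) cube([764, 253, 158]);
translate([199, 557, 158]) cube([764, 253, 158]);
translate([199, 810, 316]) cube([764, 253, 158]);
translate([199, 1063, 474]) cube([764, 253, 158]);
translate([199, 1316, 632]) cube([764, 253, 158]);
translate([199, 1569, 790]) cube([764, 253, 158]);
translate([199, 1822, 948]) cube([764, 253, 158]);
translate([199, 2075, 1106]) cube([764, 253, 158]);
translate([199, 2328, 1264]) cube([764, 253, 158]);


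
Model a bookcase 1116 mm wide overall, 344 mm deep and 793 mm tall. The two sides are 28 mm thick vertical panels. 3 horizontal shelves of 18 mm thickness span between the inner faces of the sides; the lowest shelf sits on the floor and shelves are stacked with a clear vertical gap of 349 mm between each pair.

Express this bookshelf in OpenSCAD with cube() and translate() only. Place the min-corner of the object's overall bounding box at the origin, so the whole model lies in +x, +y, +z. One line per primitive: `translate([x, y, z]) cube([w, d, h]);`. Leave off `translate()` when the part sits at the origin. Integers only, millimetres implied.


cube([28, 344, 793]);
translate([1088, 0, 0]) cube([28, 344, 793]);
translate([28, 0, 0]) cube([1060, 344, 18]);
translate([28, 0, 367]) cube([1060, 344, 18]);
translate([28, 0, 734]) cube([1060, 344, 18]);


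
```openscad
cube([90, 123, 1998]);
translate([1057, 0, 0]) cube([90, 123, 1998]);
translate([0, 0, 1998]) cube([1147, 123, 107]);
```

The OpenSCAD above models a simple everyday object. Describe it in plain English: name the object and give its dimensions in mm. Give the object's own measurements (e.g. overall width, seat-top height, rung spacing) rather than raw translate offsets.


A door frame. The clear opening is 967 mm wide and 1998 mm high. Two 90 mm wide jambs, 123 mm deep, stand either side of the opening from the floor to the top of the opening. A 107 mm thick head sits across the top of both jambs, spanning the full outside width of the frame.


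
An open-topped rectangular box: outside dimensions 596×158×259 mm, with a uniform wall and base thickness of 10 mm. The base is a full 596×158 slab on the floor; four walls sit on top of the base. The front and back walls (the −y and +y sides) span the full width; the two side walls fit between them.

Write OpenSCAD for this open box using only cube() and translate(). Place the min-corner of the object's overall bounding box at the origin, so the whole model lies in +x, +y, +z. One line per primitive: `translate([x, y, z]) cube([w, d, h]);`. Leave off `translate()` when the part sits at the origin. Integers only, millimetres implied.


cube([596, 158, 10]);
translate([0, 0, 10]) cube([596, 10, 249]);
translate([0, 148, 10]) cube([596, 10, 249]);
translate([0, 10, 10]) cube([10, 138, 249]);
translate([586, 10, 10]) cube([10, 138, 249]);


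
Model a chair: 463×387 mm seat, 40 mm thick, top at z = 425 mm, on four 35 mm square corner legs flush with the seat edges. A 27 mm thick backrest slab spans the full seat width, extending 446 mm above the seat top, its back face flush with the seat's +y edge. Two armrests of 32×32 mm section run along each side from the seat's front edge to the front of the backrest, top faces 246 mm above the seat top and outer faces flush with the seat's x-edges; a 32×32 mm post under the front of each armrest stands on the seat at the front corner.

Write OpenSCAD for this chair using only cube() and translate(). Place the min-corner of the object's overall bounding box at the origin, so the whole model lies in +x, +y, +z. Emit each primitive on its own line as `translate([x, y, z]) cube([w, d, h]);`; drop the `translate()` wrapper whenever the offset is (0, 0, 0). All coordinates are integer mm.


translate([0, 0, 385]) cube([463, 387, 40]);
cube([35, 35, 385]);
translate([428, 0, 0]) cube([35, 35, 385]);
translate([0, 352, 0]) cube([35, 35, 385]);
translate([428, 352, 0]) cube([35, 35, 385]);
translate([0, 360, 425]) cube([463, 27, 446]);
translate([0, 0, 639]) cube([32, 360, 32]);
translate([431, 0, 639]) cube([32, 360, 32]);
translate([0, 0, 425]) cube([32, 32, 214]);
translate([431, 0, 425]) cube([32, 32, 214]);


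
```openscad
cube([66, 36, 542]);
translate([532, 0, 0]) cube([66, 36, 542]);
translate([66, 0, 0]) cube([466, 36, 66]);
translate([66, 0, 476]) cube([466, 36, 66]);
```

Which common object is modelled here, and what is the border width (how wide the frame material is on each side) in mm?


A picture frame. The border width is 66 mm.

Four thin pieces enclosing a rectangular opening — a picture frame. The two full-height stiles are 542 mm tall; the top rail sits at z = 476 and is 66 mm tall, so the border above the opening is 542 − 476 = 66 mm, matching the stile x-width.


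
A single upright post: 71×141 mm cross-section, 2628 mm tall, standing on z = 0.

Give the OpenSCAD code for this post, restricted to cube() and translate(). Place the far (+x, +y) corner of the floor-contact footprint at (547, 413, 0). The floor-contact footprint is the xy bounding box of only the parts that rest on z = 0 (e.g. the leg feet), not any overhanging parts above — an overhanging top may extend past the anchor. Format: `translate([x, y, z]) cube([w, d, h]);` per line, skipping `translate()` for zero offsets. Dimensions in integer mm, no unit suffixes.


translate([476, 272, 0]) cube([71, 141, 2628]);


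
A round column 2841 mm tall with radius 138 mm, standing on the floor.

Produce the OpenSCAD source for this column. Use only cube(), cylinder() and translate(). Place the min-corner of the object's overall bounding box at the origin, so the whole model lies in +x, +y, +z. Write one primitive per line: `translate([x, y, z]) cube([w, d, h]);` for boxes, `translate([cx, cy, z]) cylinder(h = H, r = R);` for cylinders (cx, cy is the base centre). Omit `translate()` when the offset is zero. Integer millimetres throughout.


translate([138, 138, 0]) cylinder(h = 2841, r = 138);


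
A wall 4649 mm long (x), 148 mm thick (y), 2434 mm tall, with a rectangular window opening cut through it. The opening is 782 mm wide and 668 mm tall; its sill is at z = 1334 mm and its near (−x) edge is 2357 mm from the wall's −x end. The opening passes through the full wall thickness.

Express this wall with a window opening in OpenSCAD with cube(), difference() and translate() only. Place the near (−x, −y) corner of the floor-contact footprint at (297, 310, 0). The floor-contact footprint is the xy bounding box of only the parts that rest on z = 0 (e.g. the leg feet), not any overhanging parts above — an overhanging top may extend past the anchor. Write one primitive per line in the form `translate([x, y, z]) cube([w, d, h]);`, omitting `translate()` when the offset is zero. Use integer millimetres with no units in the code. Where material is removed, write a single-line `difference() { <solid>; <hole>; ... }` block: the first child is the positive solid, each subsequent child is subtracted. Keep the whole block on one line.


difference() { translate([297, 310, 0]) cube([4649, 148, 2434]); translate([2654, 310, 1334]) cube([782, 148, 668]); }


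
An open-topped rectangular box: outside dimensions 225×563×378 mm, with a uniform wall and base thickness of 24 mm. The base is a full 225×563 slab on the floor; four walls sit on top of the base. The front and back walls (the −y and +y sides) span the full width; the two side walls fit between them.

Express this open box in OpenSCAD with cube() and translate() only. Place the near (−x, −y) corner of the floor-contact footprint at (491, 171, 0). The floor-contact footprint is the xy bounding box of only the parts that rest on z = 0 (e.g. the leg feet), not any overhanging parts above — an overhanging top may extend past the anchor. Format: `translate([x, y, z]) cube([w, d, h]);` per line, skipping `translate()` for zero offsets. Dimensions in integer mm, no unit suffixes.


translate([491, 171, 0]) cube([225, 563, 24]);
translate([491, 171, 24]) cube([225, 24, 354]);
translate([491, 710, 24]) cube([225, 24, 354]);
translate([491, 195, 24]) cube([24, 515, 354]);
translate([692, 195, 24]) cube([24, 515, 354]);


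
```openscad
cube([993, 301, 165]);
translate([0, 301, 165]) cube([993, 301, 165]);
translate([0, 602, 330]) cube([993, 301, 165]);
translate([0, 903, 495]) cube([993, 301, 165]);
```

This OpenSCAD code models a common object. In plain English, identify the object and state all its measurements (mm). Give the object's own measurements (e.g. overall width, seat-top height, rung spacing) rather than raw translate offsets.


A straight staircase of 4 solid steps. Each step is 993 mm wide (x), 301 mm deep (y, the going) and 165 mm tall (the rise). The first step rests on the floor; each subsequent step sits one going further in +y and one rise higher in +z, directly behind and above the previous step with no overlap.


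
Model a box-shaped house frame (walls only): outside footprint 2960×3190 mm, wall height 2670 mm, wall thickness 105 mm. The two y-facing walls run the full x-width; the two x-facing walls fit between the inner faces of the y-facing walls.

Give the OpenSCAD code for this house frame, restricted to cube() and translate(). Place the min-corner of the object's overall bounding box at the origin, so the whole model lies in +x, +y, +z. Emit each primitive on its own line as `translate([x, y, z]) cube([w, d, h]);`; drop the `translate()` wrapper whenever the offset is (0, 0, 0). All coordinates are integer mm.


cube([2960, 105, 2670]);
translate([0, 3085, 0]) cube([2960, 105, 2670]);
translate([0, 105, 0]) cube([105, 2980, 2670]);
translate([2855, 105, 0]) cube([105, 2980, 2670]);


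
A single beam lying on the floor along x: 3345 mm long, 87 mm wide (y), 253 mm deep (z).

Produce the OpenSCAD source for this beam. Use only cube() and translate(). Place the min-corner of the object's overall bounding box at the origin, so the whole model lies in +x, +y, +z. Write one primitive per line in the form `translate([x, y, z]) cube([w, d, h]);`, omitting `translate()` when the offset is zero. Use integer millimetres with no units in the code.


cube([3345, 87, 253]);
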